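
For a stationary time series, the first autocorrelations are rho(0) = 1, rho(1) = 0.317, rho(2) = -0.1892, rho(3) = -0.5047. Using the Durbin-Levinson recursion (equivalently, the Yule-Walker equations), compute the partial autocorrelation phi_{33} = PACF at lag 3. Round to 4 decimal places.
\phi_{33} = -0.4010

The PACF at lag k is phi_{kk}, the last component of the solution
to the Yule-Walker system G_k phi = r_k where
  (G_k)_{ij} = rho(|i - j|), (r_k)_i = rho(i), i,j = 1..k.
Equivalently, Durbin-Levinson gives phi_{kk} iteratively:
  phi_{11} = rho(1)
  phi_{kk} = [rho(k) - sum_{j=1..k-1} phi_{k-1,j} rho(k-j)]
            / [1 - sum_{j=1..k-1} phi_{k-1,j} rho(j)],
  phi_{k,j} = phi_{k-1,j} - phi_{kk} phi_{k-1,k-j},  j = 1..k-1.
Step k = 1:
  phi_11 = rho(1) = 0.317.
Step k = 2:
  phi_22 = [rho(2) - phi_11 rho(1)] / [1 - phi_11 rho(1)] = [-0.1892 - (0.317)(0.317)] / [1 - (0.317)(0.317)]
         = -0.289689 / 0.899511 = -0.322052.
  Update: phi_21 = phi_11 - phi_22 phi_11 = 0.317 - (-0.322052)(0.317) = 0.41909.
Step k = 3:
  phi_33 = [rho(3) - phi_21 rho(2) - phi_22 rho(1)] / [1 - phi_21 rho(1) - phi_22 rho(2)]
    numerator   = -0.5047 - (0.41909)(-0.1892) - (-0.322052)(0.317) = -0.32331773
    denominator = 1 - (0.41909)(0.317) - (-0.322052)(-0.1892) = 0.80621618
  phi_33 = -0.32331773 / 0.80621618 = -0.401.
Therefore phi_{33} = -0.4010.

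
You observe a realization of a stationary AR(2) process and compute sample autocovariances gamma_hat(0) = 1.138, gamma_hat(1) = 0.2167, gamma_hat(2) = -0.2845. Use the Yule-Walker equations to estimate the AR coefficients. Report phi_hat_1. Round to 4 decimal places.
\hat\phi_{1} = 0.2470

The Yule-Walker equations for an AR(p) process read, in matrix form,
  Gamma_p phi = r_p,   with   (Gamma_p)_{ij} = gamma(|i - j|),
                       (r_p)_i = gamma(i),   i,j = 1..p.
Substitute the sample gammas (Toeplitz matrix and right-hand side of size 2):
  Gamma_p = [[1.138, 0.2167], [0.2167, 1.138]]
  r_p     = [0.2167, -0.2845]
Written out:
  1.138 phi_1 + 0.2167 phi_2 = 0.2167
  0.2167 phi_1 + 1.138 phi_2 = -0.2845
Solve by Cramer's rule:
  det = gamma(0)^2 - gamma(1)^2 = (1.138)^2 - (0.2167)^2 = 1.295044 - 0.04695889 = 1.24808511
  phi_hat_1 = [gamma(1) gamma(0) - gamma(1) gamma(2)] / det = [(0.2167)(1.138) - (0.2167)(-0.2845)] / 1.24808511 = 0.30825575 / 1.24808511 = 0.247
  phi_hat_2 = [gamma(0) gamma(2) - gamma(1)^2] / det = [(1.138)(-0.2845) - (0.2167)^2] / 1.24808511 = -0.37071989 / 1.24808511 = -0.297
So phi_hat = [0.2470, -0.2970].
Therefore phi_hat_1 = 0.2470.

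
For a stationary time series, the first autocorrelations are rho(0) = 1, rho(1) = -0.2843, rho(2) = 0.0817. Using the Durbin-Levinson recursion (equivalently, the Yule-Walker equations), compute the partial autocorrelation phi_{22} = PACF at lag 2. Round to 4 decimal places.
\phi_{22} = 0.0010

The PACF at lag k is phi_{kk}, the last component of the solution
to the Yule-Walker system G_k phi = r_k where
  (G_k)_{ij} = rho(|i - j|), (r_k)_i = rho(i), i,j = 1..k.
Equivalently, Durbin-Levinson gives phi_{kk} iteratively:
  phi_{11} = rho(1)
  phi_{kk} = [rho(k) - sum_{j=1..k-1} phi_{k-1,j} rho(k-j)]
            / [1 - sum_{j=1..k-1} phi_{k-1,j} rho(j)],
  phi_{k,j} = phi_{k-1,j} - phi_{kk} phi_{k-1,k-j},  j = 1..k-1.
Step k = 1:
  phi_11 = rho(1) = -0.2843.
Step k = 2:
  phi_22 = [rho(2) - phi_11 rho(1)] / [1 - phi_11 rho(1)] = [0.0817 - (-0.2843)(-0.2843)] / [1 - (-0.2843)(-0.2843)]
         = 0.00087351 / 0.91917351 = 0.001.
Therefore phi_{22} = 0.0010.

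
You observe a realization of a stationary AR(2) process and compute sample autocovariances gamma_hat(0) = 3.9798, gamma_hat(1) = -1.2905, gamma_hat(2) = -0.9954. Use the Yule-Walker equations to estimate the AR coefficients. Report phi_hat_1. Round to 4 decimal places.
\hat\phi_{1} = -0.4530

The Yule-Walker equations for an AR(p) process read, in matrix form,
  Gamma_p phi = r_p,   with   (Gamma_p)_{ij} = gamma(|i - j|),
                       (r_p)_i = gamma(i),   i,j = 1..p.
Substitute the sample gammas (Toeplitz matrix and right-hand side of size 2):
  Gamma_p = [[3.9798, -1.2905], [-1.2905, 3.9798]]
  r_p     = [-1.2905, -0.9954]
Written out:
  3.9798 phi_1 - 1.2905 phi_2 = -1.2905
  -1.2905 phi_1 + 3.9798 phi_2 = -0.9954
Solve by Cramer's rule:
  det = gamma(0)^2 - gamma(1)^2 = (3.9798)^2 - (-1.2905)^2 = 15.83880804 - 1.66539025 = 14.17341779
  phi_hat_1 = [gamma(1) gamma(0) - gamma(1) gamma(2)] / det = [(-1.2905)(3.9798) - (-1.2905)(-0.9954)] / 14.17341779 = -6.4204956 / 14.17341779 = -0.453
  phi_hat_2 = [gamma(0) gamma(2) - gamma(1)^2] / det = [(3.9798)(-0.9954) - (-1.2905)^2] / 14.17341779 = -5.62688317 / 14.17341779 = -0.397
So phi_hat = [-0.4530, -0.3970].
Therefore phi_hat_1 = -0.4530.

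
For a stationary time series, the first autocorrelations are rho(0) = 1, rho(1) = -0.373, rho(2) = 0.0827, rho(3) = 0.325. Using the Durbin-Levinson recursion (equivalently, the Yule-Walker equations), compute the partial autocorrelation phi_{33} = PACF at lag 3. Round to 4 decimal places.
\phi_{33} = 0.3890

The PACF at lag k is phi_{kk}, the last component of the solution
to the Yule-Walker system G_k phi = r_k where
  (G_k)_{ij} = rho(|i - j|), (r_k)_i = rho(i), i,j = 1..k.
Equivalently, Durbin-Levinson gives phi_{kk} iteratively:
  phi_{11} = rho(1)
  phi_{kk} = [rho(k) - sum_{j=1..k-1} phi_{k-1,j} rho(k-j)]
            / [1 - sum_{j=1..k-1} phi_{k-1,j} rho(j)],
  phi_{k,j} = phi_{k-1,j} - phi_{kk} phi_{k-1,k-j},  j = 1..k-1.
Step k = 1:
  phi_11 = rho(1) = -0.373.
Step k = 2:
  phi_22 = [rho(2) - phi_11 rho(1)] / [1 - phi_11 rho(1)] = [0.0827 - (-0.373)(-0.373)] / [1 - (-0.373)(-0.373)]
         = -0.056429 / 0.860871 = -0.065549.
  Update: phi_21 = phi_11 - phi_22 phi_11 = -0.373 - (-0.065549)(-0.373) = -0.39745.
Step k = 3:
  phi_33 = [rho(3) - phi_21 rho(2) - phi_22 rho(1)] / [1 - phi_21 rho(1) - phi_22 rho(2)]
    numerator   = 0.325 - (-0.39745)(0.0827) - (-0.065549)(-0.373) = 0.33341941
    denominator = 1 - (-0.39745)(-0.373) - (-0.065549)(0.0827) = 0.85717215
  phi_33 = 0.33341941 / 0.85717215 = 0.389.
Therefore phi_{33} = 0.3890.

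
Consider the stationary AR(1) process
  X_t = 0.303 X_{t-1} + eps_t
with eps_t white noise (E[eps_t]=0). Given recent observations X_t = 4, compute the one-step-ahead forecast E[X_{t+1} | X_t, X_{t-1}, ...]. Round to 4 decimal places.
E[X_{t+1} \mid \mathcal F_t] = 1.2120

For an AR(p) model X_t = c + sum_i phi_i X_{t-i} + eps_t, the
one-step-ahead conditional mean is
  E[X_{t+1} | X_t, ...] = c + sum_i phi_i X_{t+1-i}.
Substitute known values:
  E[X_{t+1} | ...] = (0.303) * (4)
                   = 1.2120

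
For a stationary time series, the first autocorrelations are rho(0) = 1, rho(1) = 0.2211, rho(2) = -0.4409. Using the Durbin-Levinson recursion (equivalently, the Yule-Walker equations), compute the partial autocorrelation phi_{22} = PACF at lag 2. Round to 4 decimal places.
\phi_{22} = -0.5150

The PACF at lag k is phi_{kk}, the last component of the solution
to the Yule-Walker system G_k phi = r_k where
  (G_k)_{ij} = rho(|i - j|), (r_k)_i = rho(i), i,j = 1..k.
Equivalently, Durbin-Levinson gives phi_{kk} iteratively:
  phi_{11} = rho(1)
  phi_{kk} = [rho(k) - sum_{j=1..k-1} phi_{k-1,j} rho(k-j)]
            / [1 - sum_{j=1..k-1} phi_{k-1,j} rho(j)],
  phi_{k,j} = phi_{k-1,j} - phi_{kk} phi_{k-1,k-j},  j = 1..k-1.
Step k = 1:
  phi_11 = rho(1) = 0.2211.
Step k = 2:
  phi_22 = [rho(2) - phi_11 rho(1)] / [1 - phi_11 rho(1)] = [-0.4409 - (0.2211)(0.2211)] / [1 - (0.2211)(0.2211)]
         = -0.48978521 / 0.95111479 = -0.515.
Therefore phi_{22} = -0.5150.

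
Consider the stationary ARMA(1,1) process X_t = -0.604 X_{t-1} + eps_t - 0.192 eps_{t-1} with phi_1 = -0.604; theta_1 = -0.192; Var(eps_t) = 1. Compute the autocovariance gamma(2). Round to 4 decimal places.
\gamma(2) = 0.8447

Multiply the model equation by X_{t-k} and take expectations. With theta_0 = psi_0 = 1 and psi_j the MA(infinity) weights, this gives
  gamma(k) - sum_i phi_i gamma(k-i) = c_k,
  c_k = sigma^2 * sum_{j=k..q} theta_j psi_{j-k}   (c_k = 0 for k > q),
using gamma(-m) = gamma(m).
psi-weights needed (psi_j = theta_j + sum_i phi_i psi_{j-i}):
  psi_1 = theta_1 + phi_1 = -0.192 + (-0.604) = -0.796
Right-hand sides:
  c_0 = sigma^2 (1 + theta_1 psi_1) = 1 * (1 + (-0.192)(-0.796)) = 1 * 1.152832 = 1.152832
  c_1 = sigma^2 theta_1 = 1 * (-0.192) = -0.192
  c_2 = 0
Equations for k = 0 and k = 1 (AR order 1):
  gamma(0) = phi_1 gamma(1) + c_0
  gamma(1) = phi_1 gamma(0) + c_1
Substituting the second into the first: gamma(0) (1 - phi_1^2) = c_0 + phi_1 c_1, so
  gamma(0) = (c_0 + phi_1 c_1) / (1 - phi_1^2) = (1.152832 + (-0.604)(-0.192)) / (1 - (-0.604)^2) = 1.2688 / 0.635184 = 1.997531.
  gamma(1) = phi_1 gamma(0) + c_1 = (-0.604)(1.997531) + (-0.192) = -1.398509.
For k = 2 (> q): gamma(2) = phi_1 gamma(1) = (-0.604)(-1.398509) = 0.844699.
Therefore gamma(2) = 0.8447 (to 4 decimal places).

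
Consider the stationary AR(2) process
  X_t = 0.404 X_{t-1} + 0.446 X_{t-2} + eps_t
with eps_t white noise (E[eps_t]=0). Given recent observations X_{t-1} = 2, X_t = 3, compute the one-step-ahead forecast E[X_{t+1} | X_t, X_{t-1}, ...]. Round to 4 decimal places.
E[X_{t+1} \mid \mathcal F_t] = 2.1040

For an AR(p) model X_t = c + sum_i phi_i X_{t-i} + eps_t, the
one-step-ahead conditional mean is
  E[X_{t+1} | X_t, ...] = c + sum_i phi_i X_{t+1-i}.
Substitute known values:
  E[X_{t+1} | ...] = (0.404) * (3) + (0.446) * (2)
                   = 2.1040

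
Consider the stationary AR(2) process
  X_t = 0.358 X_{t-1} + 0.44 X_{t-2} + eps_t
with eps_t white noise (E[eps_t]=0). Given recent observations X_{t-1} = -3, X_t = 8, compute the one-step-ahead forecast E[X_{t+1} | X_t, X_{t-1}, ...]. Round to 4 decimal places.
E[X_{t+1} \mid \mathcal F_t] = 1.5440

For an AR(p) model X_t = c + sum_i phi_i X_{t-i} + eps_t, the
one-step-ahead conditional mean is
  E[X_{t+1} | X_t, ...] = c + sum_i phi_i X_{t+1-i}.
Substitute known values:
  E[X_{t+1} | ...] = (0.358) * (8) + (0.44) * (-3)
                   = 1.5440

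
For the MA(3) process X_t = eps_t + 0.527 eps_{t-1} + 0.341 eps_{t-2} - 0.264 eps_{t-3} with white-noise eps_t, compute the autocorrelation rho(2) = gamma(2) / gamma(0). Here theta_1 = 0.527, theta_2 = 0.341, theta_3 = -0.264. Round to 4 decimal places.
\rho(2) = 0.1379

For an MA(q) process with theta_0 = 1, the autocovariance is
  gamma(k) = sigma^2 * sum_{i=0..q-k} theta_i * theta_{i+k},
and rho(k) = gamma(k) / gamma(0). Sigma^2 cancels.
  numerator   = (1)*(0.341) + (0.527)*(-0.264) = 0.201872.
  denominator = (1)^2 + (0.527)^2 + (0.341)^2 + (-0.264)^2 = 1.463706.
  rho(2) = 0.201872 / 1.463706 = 0.1379.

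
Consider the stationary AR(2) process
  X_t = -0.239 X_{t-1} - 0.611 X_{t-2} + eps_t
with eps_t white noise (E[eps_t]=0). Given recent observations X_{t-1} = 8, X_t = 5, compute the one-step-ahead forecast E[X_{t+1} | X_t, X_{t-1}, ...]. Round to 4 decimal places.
E[X_{t+1} \mid \mathcal F_t] = -6.0830

For an AR(p) model X_t = c + sum_i phi_i X_{t-i} + eps_t, the
one-step-ahead conditional mean is
  E[X_{t+1} | X_t, ...] = c + sum_i phi_i X_{t+1-i}.
Substitute known values:
  E[X_{t+1} | ...] = (-0.239) * (5) + (-0.611) * (8)
                   = -6.0830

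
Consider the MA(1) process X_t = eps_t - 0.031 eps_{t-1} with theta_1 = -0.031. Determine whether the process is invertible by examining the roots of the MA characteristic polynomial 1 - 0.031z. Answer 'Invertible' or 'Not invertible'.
\text{Invertible}

The MA(q) characteristic polynomial is P(z) = 1 - 0.031z.
Invertibility requires all roots to lie outside the unit circle, i.e. |z| > 1 for every root.
This is linear in z: 1 + (-0.031) z = 0  =>  z = -1/(-0.031) = 32.258065,  |z| = 32.258065.
Moduli of all roots: 32.2581.
All moduli strictly greater than 1? Yes.
Verdict: Invertible.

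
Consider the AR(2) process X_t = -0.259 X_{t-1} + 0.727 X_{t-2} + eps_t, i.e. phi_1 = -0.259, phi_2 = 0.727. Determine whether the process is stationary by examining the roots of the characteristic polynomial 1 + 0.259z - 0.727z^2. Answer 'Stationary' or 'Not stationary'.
\text{Stationary}

The AR(p) characteristic polynomial is P(z) = 1 + 0.259z - 0.727z^2.
Stationarity requires all roots to lie outside the unit circle, i.e. |z| > 1 for every root.
Set 1 + (0.259) z + (-0.727) z^2 = 0, i.e. a z^2 + b z + c = 0 with a = -0.727, b = 0.259, c = 1.
Discriminant D = b^2 - 4ac = (0.259)^2 - 4*(-0.727)*1 = 0.067081 - (-2.908) = 2.975081.
D >= 0, so the roots are real: z = (-b +/- sqrt(D)) / (2a) = (-0.259 +/- 1.724842) / (-1.454).
  z_1 = (-0.259 + 1.724842) / (-1.454) = -1.0081,   |z_1| = 1.0081.
  z_2 = (-0.259 - 1.724842) / (-1.454) = 1.3644,   |z_2| = 1.3644.
Moduli of all roots: 1.0081, 1.3644.
All moduli strictly greater than 1? Yes.
Verdict: Stationary.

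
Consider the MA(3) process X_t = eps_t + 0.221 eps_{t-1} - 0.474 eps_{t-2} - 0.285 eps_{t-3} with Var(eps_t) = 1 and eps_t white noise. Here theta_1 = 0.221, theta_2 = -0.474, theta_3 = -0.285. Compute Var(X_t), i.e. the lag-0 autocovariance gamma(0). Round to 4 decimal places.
\gamma(0) = 1.3547

For an MA(q) process X_t = eps_t + sum_i theta_i eps_{t-i} with
Var(eps_t) = sigma^2, the variance is
  gamma(0) = sigma^2 * (1 + sum_i theta_i^2).
  sum_i theta_i^2 = (0.221)^2 + (-0.474)^2 + (-0.285)^2 = 0.048841 + 0.224676 + 0.081225 = 0.354742.
  gamma(0) = 1 * (1 + 0.354742) = 1 * 1.354742 = 1.354742, which rounds to 1.3547.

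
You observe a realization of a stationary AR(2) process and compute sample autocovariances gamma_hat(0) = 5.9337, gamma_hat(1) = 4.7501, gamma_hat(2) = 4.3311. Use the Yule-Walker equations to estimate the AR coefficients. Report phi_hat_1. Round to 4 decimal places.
\hat\phi_{1} = 0.6020

The Yule-Walker equations for an AR(p) process read, in matrix form,
  Gamma_p phi = r_p,   with   (Gamma_p)_{ij} = gamma(|i - j|),
                       (r_p)_i = gamma(i),   i,j = 1..p.
Substitute the sample gammas (Toeplitz matrix and right-hand side of size 2):
  Gamma_p = [[5.9337, 4.7501], [4.7501, 5.9337]]
  r_p     = [4.7501, 4.3311]
Written out:
  5.9337 phi_1 + 4.7501 phi_2 = 4.7501
  4.7501 phi_1 + 5.9337 phi_2 = 4.3311
Solve by Cramer's rule:
  det = gamma(0)^2 - gamma(1)^2 = (5.9337)^2 - (4.7501)^2 = 35.20879569 - 22.56345001 = 12.64534568
  phi_hat_1 = [gamma(1) gamma(0) - gamma(1) gamma(2)] / det = [(4.7501)(5.9337) - (4.7501)(4.3311)] / 12.64534568 = 7.61251026 / 12.64534568 = 0.602
  phi_hat_2 = [gamma(0) gamma(2) - gamma(1)^2] / det = [(5.9337)(4.3311) - (4.7501)^2] / 12.64534568 = 3.13599806 / 12.64534568 = 0.248
So phi_hat = [0.6020, 0.2480].
Therefore phi_hat_1 = 0.6020.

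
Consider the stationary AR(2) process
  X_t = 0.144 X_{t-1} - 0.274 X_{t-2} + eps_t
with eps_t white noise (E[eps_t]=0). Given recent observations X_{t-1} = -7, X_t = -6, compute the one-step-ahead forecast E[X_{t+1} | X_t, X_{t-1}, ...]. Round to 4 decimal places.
E[X_{t+1} \mid \mathcal F_t] = 1.0540

For an AR(p) model X_t = c + sum_i phi_i X_{t-i} + eps_t, the
one-step-ahead conditional mean is
  E[X_{t+1} | X_t, ...] = c + sum_i phi_i X_{t+1-i}.
Substitute known values:
  E[X_{t+1} | ...] = (0.144) * (-6) + (-0.274) * (-7)
                   = 1.0540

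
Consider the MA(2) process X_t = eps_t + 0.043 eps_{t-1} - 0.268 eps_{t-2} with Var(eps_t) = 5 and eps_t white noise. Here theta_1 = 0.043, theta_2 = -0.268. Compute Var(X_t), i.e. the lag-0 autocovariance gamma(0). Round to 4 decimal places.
\gamma(0) = 5.3684

For an MA(q) process X_t = eps_t + sum_i theta_i eps_{t-i} with
Var(eps_t) = sigma^2, the variance is
  gamma(0) = sigma^2 * (1 + sum_i theta_i^2).
  sum_i theta_i^2 = (0.043)^2 + (-0.268)^2 = 0.001849 + 0.071824 = 0.073673.
  gamma(0) = 5 * (1 + 0.073673) = 5 * 1.073673 = 5.368365, which rounds to 5.3684.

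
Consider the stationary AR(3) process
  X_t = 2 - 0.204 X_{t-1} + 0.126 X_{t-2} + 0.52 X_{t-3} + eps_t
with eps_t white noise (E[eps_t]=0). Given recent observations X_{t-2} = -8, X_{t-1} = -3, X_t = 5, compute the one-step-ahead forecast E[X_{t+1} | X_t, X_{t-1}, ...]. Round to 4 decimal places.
E[X_{t+1} \mid \mathcal F_t] = -3.5580

For an AR(p) model X_t = c + sum_i phi_i X_{t-i} + eps_t, the
one-step-ahead conditional mean is
  E[X_{t+1} | X_t, ...] = c + sum_i phi_i X_{t+1-i}.
Substitute known values:
  E[X_{t+1} | ...] = 2 + (-0.204) * (5) + (0.126) * (-3) + (0.52) * (-8)
                   = -3.5580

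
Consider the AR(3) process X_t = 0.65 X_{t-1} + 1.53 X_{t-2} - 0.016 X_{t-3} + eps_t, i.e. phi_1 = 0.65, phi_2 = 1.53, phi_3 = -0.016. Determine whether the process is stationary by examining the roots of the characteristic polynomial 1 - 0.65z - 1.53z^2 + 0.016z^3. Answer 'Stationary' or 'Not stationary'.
\text{Not stationary}

The AR(p) characteristic polynomial is P(z) = 1 - 0.65z - 1.53z^2 + 0.016z^3.
Stationarity requires all roots to lie outside the unit circle, i.e. |z| > 1 for every root.
Degree 3: look for a simple real root z0 first, then factor out (1 - z/z0) and solve the remaining quadratic.
Testing z0 = 0.625: P(0.625) = 1 + (-0.65)(0.625) + (-1.53)(0.625)^2 + (0.016)(0.625)^3
  = 1 + (-0.40625) + (-0.597656) + (0.003906) = 0.  So z_0 = 0.625 is a root, |z_0| = 0.625.
Divide out the factor (1 - 1.6 z) = (1 - z/z0) (since 1/z0 = 1.6):
  P(z) = (1 - 1.6 z)(1 + (0.95) z + (-0.01) z^2)
  [check: z-coef 0.95 - (1.6) = -0.65; z^2-coef -0.01 - (1.6)(0.95) = -1.53; z^3-coef -(1.6)(-0.01) = 0.016.]
Remaining roots from the quadratic factor 1 + (0.95) z + (-0.01) z^2:
  Set 1 + (0.95) z + (-0.01) z^2 = 0, i.e. a z^2 + b z + c = 0 with a = -0.01, b = 0.95, c = 1.
  Discriminant D = b^2 - 4ac = (0.95)^2 - 4*(-0.01)*1 = 0.9025 - (-0.04) = 0.9425.
  D >= 0, so the roots are real: z = (-b +/- sqrt(D)) / (2a) = (-0.95 +/- 0.970824) / (-0.02).
    z_1 = (-0.95 + 0.970824) / (-0.02) = -1.0412,   |z_1| = 1.0412.
    z_2 = (-0.95 - 0.970824) / (-0.02) = 96.0412,   |z_2| = 96.0412.
Moduli of all roots: 0.6250, 1.0412, 96.0412.
All moduli strictly greater than 1? No.
Verdict: Not stationary.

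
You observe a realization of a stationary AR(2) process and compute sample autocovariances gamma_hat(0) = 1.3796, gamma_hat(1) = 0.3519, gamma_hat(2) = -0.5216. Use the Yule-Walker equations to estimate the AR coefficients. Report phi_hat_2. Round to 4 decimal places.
\hat\phi_{2} = -0.4740

The Yule-Walker equations for an AR(p) process read, in matrix form,
  Gamma_p phi = r_p,   with   (Gamma_p)_{ij} = gamma(|i - j|),
                       (r_p)_i = gamma(i),   i,j = 1..p.
Substitute the sample gammas (Toeplitz matrix and right-hand side of size 2):
  Gamma_p = [[1.3796, 0.3519], [0.3519, 1.3796]]
  r_p     = [0.3519, -0.5216]
Written out:
  1.3796 phi_1 + 0.3519 phi_2 = 0.3519
  0.3519 phi_1 + 1.3796 phi_2 = -0.5216
Solve by Cramer's rule:
  det = gamma(0)^2 - gamma(1)^2 = (1.3796)^2 - (0.3519)^2 = 1.90329616 - 0.12383361 = 1.77946255
  phi_hat_1 = [gamma(1) gamma(0) - gamma(1) gamma(2)] / det = [(0.3519)(1.3796) - (0.3519)(-0.5216)] / 1.77946255 = 0.66903228 / 1.77946255 = 0.376
  phi_hat_2 = [gamma(0) gamma(2) - gamma(1)^2] / det = [(1.3796)(-0.5216) - (0.3519)^2] / 1.77946255 = -0.84343297 / 1.77946255 = -0.474
So phi_hat = [0.3760, -0.4740].
Therefore phi_hat_2 = -0.4740.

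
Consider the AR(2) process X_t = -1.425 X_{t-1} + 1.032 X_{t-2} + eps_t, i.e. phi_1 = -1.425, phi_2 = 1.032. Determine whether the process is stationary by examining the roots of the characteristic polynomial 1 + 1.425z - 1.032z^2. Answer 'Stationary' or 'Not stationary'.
\text{Not stationary}

The AR(p) characteristic polynomial is P(z) = 1 + 1.425z - 1.032z^2.
Stationarity requires all roots to lie outside the unit circle, i.e. |z| > 1 for every root.
Set 1 + (1.425) z + (-1.032) z^2 = 0, i.e. a z^2 + b z + c = 0 with a = -1.032, b = 1.425, c = 1.
Discriminant D = b^2 - 4ac = (1.425)^2 - 4*(-1.032)*1 = 2.030625 - (-4.128) = 6.158625.
D >= 0, so the roots are real: z = (-b +/- sqrt(D)) / (2a) = (-1.425 +/- 2.481658) / (-2.064).
  z_1 = (-1.425 + 2.481658) / (-2.064) = -0.5119,   |z_1| = 0.5119.
  z_2 = (-1.425 - 2.481658) / (-2.064) = 1.8928,   |z_2| = 1.8928.
Moduli of all roots: 0.5119, 1.8928.
All moduli strictly greater than 1? No.
Verdict: Not stationary.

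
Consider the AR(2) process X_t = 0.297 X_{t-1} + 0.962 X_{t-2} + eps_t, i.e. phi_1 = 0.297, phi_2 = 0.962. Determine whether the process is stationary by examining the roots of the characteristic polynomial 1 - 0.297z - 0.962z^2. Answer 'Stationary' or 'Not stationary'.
\text{Not stationary}

The AR(p) characteristic polynomial is P(z) = 1 - 0.297z - 0.962z^2.
Stationarity requires all roots to lie outside the unit circle, i.e. |z| > 1 for every root.
Set 1 + (-0.297) z + (-0.962) z^2 = 0, i.e. a z^2 + b z + c = 0 with a = -0.962, b = -0.297, c = 1.
Discriminant D = b^2 - 4ac = (-0.297)^2 - 4*(-0.962)*1 = 0.088209 - (-3.848) = 3.936209.
D >= 0, so the roots are real: z = (-b +/- sqrt(D)) / (2a) = (0.297 +/- 1.983988) / (-1.924).
  z_1 = (0.297 + 1.983988) / (-1.924) = -1.1855,   |z_1| = 1.1855.
  z_2 = (0.297 - 1.983988) / (-1.924) = 0.8768,   |z_2| = 0.8768.
Moduli of all roots: 1.1855, 0.8768.
All moduli strictly greater than 1? No.
Verdict: Not stationary.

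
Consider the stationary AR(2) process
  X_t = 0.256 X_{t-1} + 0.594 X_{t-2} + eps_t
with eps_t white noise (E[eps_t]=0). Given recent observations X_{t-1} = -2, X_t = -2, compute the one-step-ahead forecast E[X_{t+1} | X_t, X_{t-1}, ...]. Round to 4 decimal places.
E[X_{t+1} \mid \mathcal F_t] = -1.7000

For an AR(p) model X_t = c + sum_i phi_i X_{t-i} + eps_t, the
one-step-ahead conditional mean is
  E[X_{t+1} | X_t, ...] = c + sum_i phi_i X_{t+1-i}.
Substitute known values:
  E[X_{t+1} | ...] = (0.256) * (-2) + (0.594) * (-2)
                   = -1.7000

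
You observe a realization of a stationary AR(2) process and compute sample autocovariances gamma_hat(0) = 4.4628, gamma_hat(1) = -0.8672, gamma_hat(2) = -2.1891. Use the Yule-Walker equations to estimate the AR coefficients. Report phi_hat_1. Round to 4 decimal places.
\hat\phi_{1} = -0.3010

The Yule-Walker equations for an AR(p) process read, in matrix form,
  Gamma_p phi = r_p,   with   (Gamma_p)_{ij} = gamma(|i - j|),
                       (r_p)_i = gamma(i),   i,j = 1..p.
Substitute the sample gammas (Toeplitz matrix and right-hand side of size 2):
  Gamma_p = [[4.4628, -0.8672], [-0.8672, 4.4628]]
  r_p     = [-0.8672, -2.1891]
Written out:
  4.4628 phi_1 - 0.8672 phi_2 = -0.8672
  -0.8672 phi_1 + 4.4628 phi_2 = -2.1891
Solve by Cramer's rule:
  det = gamma(0)^2 - gamma(1)^2 = (4.4628)^2 - (-0.8672)^2 = 19.91658384 - 0.75203584 = 19.164548
  phi_hat_1 = [gamma(1) gamma(0) - gamma(1) gamma(2)] / det = [(-0.8672)(4.4628) - (-0.8672)(-2.1891)] / 19.164548 = -5.76852768 / 19.164548 = -0.301
  phi_hat_2 = [gamma(0) gamma(2) - gamma(1)^2] / det = [(4.4628)(-2.1891) - (-0.8672)^2] / 19.164548 = -10.52155132 / 19.164548 = -0.549
So phi_hat = [-0.3010, -0.5490].
Therefore phi_hat_1 = -0.3010.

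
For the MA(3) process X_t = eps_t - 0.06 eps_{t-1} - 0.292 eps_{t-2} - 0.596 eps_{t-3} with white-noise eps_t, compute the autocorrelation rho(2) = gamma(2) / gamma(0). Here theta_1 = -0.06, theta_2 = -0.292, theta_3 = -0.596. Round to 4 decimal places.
\rho(2) = -0.1774

For an MA(q) process with theta_0 = 1, the autocovariance is
  gamma(k) = sigma^2 * sum_{i=0..q-k} theta_i * theta_{i+k},
and rho(k) = gamma(k) / gamma(0). Sigma^2 cancels.
  numerator   = (1)*(-0.292) + (-0.06)*(-0.596) = -0.25624.
  denominator = (1)^2 + (-0.06)^2 + (-0.292)^2 + (-0.596)^2 = 1.44408.
  rho(2) = -0.25624 / 1.44408 = -0.1774.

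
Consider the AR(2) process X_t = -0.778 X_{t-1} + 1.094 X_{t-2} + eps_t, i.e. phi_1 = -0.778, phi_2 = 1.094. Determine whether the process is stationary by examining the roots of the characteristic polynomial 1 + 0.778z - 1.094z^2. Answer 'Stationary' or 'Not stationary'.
\text{Not stationary}

The AR(p) characteristic polynomial is P(z) = 1 + 0.778z - 1.094z^2.
Stationarity requires all roots to lie outside the unit circle, i.e. |z| > 1 for every root.
Set 1 + (0.778) z + (-1.094) z^2 = 0, i.e. a z^2 + b z + c = 0 with a = -1.094, b = 0.778, c = 1.
Discriminant D = b^2 - 4ac = (0.778)^2 - 4*(-1.094)*1 = 0.605284 - (-4.376) = 4.981284.
D >= 0, so the roots are real: z = (-b +/- sqrt(D)) / (2a) = (-0.778 +/- 2.231879) / (-2.188).
  z_1 = (-0.778 + 2.231879) / (-2.188) = -0.6645,   |z_1| = 0.6645.
  z_2 = (-0.778 - 2.231879) / (-2.188) = 1.3756,   |z_2| = 1.3756.
Moduli of all roots: 0.6645, 1.3756.
All moduli strictly greater than 1? No.
Verdict: Not stationary.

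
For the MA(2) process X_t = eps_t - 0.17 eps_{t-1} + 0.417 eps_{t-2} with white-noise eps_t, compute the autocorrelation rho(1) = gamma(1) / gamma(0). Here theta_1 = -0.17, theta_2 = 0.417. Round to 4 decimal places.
\rho(1) = -0.2003

For an MA(q) process with theta_0 = 1, the autocovariance is
  gamma(k) = sigma^2 * sum_{i=0..q-k} theta_i * theta_{i+k},
and rho(k) = gamma(k) / gamma(0). Sigma^2 cancels.
  numerator   = (1)*(-0.17) + (-0.17)*(0.417) = -0.24089.
  denominator = (1)^2 + (-0.17)^2 + (0.417)^2 = 1.202789.
  rho(1) = -0.24089 / 1.202789 = -0.2003.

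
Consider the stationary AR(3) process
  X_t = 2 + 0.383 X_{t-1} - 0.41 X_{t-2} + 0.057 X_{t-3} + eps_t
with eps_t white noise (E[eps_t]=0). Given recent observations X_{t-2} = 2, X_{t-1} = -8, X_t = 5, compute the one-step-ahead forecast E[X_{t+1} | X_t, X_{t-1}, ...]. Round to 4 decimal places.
E[X_{t+1} \mid \mathcal F_t] = 7.3090

For an AR(p) model X_t = c + sum_i phi_i X_{t-i} + eps_t, the
one-step-ahead conditional mean is
  E[X_{t+1} | X_t, ...] = c + sum_i phi_i X_{t+1-i}.
Substitute known values:
  E[X_{t+1} | ...] = 2 + (0.383) * (5) + (-0.41) * (-8) + (0.057) * (2)
                   = 7.3090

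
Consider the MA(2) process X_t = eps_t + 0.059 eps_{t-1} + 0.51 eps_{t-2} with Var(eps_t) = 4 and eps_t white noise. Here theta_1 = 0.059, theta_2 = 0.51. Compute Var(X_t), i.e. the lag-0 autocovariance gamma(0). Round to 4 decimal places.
\gamma(0) = 5.0543

For an MA(q) process X_t = eps_t + sum_i theta_i eps_{t-i} with
Var(eps_t) = sigma^2, the variance is
  gamma(0) = sigma^2 * (1 + sum_i theta_i^2).
  sum_i theta_i^2 = (0.059)^2 + (0.51)^2 = 0.003481 + 0.2601 = 0.263581.
  gamma(0) = 4 * (1 + 0.263581) = 4 * 1.263581 = 5.054324, which rounds to 5.0543.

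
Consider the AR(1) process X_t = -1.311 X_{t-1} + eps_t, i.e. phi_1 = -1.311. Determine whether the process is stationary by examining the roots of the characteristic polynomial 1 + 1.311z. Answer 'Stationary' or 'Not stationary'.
\text{Not stationary}

The AR(p) characteristic polynomial is P(z) = 1 + 1.311z.
Stationarity requires all roots to lie outside the unit circle, i.e. |z| > 1 for every root.
This is linear in z: 1 + (1.311) z = 0  =>  z = -1/(1.311) = -0.762777,  |z| = 0.762777.
Moduli of all roots: 0.7628.
All moduli strictly greater than 1? No.
Verdict: Not stationary.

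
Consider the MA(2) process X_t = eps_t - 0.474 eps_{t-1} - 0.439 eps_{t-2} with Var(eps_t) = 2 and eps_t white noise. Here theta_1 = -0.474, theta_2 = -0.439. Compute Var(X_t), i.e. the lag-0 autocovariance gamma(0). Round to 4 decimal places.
\gamma(0) = 2.8348

For an MA(q) process X_t = eps_t + sum_i theta_i eps_{t-i} with
Var(eps_t) = sigma^2, the variance is
  gamma(0) = sigma^2 * (1 + sum_i theta_i^2).
  sum_i theta_i^2 = (-0.474)^2 + (-0.439)^2 = 0.224676 + 0.192721 = 0.417397.
  gamma(0) = 2 * (1 + 0.417397) = 2 * 1.417397 = 2.834794, which rounds to 2.8348.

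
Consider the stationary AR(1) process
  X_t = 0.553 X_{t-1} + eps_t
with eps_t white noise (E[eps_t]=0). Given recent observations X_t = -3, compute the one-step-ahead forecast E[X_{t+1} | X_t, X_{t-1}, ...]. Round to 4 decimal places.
E[X_{t+1} \mid \mathcal F_t] = -1.6590

For an AR(p) model X_t = c + sum_i phi_i X_{t-i} + eps_t, the
one-step-ahead conditional mean is
  E[X_{t+1} | X_t, ...] = c + sum_i phi_i X_{t+1-i}.
Substitute known values:
  E[X_{t+1} | ...] = (0.553) * (-3)
                   = -1.6590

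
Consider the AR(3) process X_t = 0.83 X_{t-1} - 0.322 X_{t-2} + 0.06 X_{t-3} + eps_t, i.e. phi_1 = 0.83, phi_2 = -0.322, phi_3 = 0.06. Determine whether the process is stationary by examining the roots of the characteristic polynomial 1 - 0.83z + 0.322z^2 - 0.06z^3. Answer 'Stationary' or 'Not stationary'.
\text{Stationary}

The AR(p) characteristic polynomial is P(z) = 1 - 0.83z + 0.322z^2 - 0.06z^3.
Stationarity requires all roots to lie outside the unit circle, i.e. |z| > 1 for every root.
Degree 3: look for a simple real root z0 first, then factor out (1 - z/z0) and solve the remaining quadratic.
Testing z0 = 2.5: P(2.5) = 1 + (-0.83)(2.5) + (0.322)(2.5)^2 + (-0.06)(2.5)^3
  = 1 + (-2.075) + (2.0125) + (-0.9375) = 0.  So z_0 = 2.5 is a root, |z_0| = 2.5.
Divide out the factor (1 - 0.4 z) = (1 - z/z0) (since 1/z0 = 0.4):
  P(z) = (1 - 0.4 z)(1 + (-0.43) z + (0.15) z^2)
  [check: z-coef -0.43 - (0.4) = -0.83; z^2-coef 0.15 - (0.4)(-0.43) = 0.322; z^3-coef -(0.4)(0.15) = -0.06.]
Remaining roots from the quadratic factor 1 + (-0.43) z + (0.15) z^2:
  Set 1 + (-0.43) z + (0.15) z^2 = 0, i.e. a z^2 + b z + c = 0 with a = 0.15, b = -0.43, c = 1.
  Discriminant D = b^2 - 4ac = (-0.43)^2 - 4*(0.15)*1 = 0.1849 - (0.6) = -0.4151.
  D < 0, so the roots are the complex-conjugate pair z = (-b +/- i sqrt(-D)) / (2a) = 1.4333 +/- 2.1476i.
  For a conjugate pair |z|^2 = z * conj(z) = (product of roots) = c/a = 1/(0.15) = 6.666667, so |z| = sqrt(6.666667) = 2.582 for both roots.
Moduli of all roots: 2.5000, 2.5820, 2.5820.
All moduli strictly greater than 1? Yes.
Verdict: Stationary.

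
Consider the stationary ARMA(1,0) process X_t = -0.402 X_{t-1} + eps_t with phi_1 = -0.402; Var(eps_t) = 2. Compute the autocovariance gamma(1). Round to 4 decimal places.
\gamma(1) = -0.9590

Multiply the model equation by X_{t-k} and take expectations. With theta_0 = psi_0 = 1 and psi_j the MA(infinity) weights, this gives
  gamma(k) - sum_i phi_i gamma(k-i) = c_k,
  c_k = sigma^2 * sum_{j=k..q} theta_j psi_{j-k}   (c_k = 0 for k > q),
using gamma(-m) = gamma(m).
Pure AR (q = 0): c_0 = sigma^2 = 2, c_k = 0 for k >= 1.
Equations for k = 0 and k = 1 (AR order 1):
  gamma(0) = phi_1 gamma(1) + c_0
  gamma(1) = phi_1 gamma(0) + c_1
Substituting the second into the first: gamma(0) (1 - phi_1^2) = c_0 + phi_1 c_1, so
  gamma(0) = c_0 / (1 - phi_1^2) = 2 / (1 - (-0.402)^2) = 2 / 0.838396 = 2.385508.
  gamma(1) = phi_1 gamma(0) = (-0.402)(2.385508) = -0.958974.
Therefore gamma(1) = -0.9590 (to 4 decimal places).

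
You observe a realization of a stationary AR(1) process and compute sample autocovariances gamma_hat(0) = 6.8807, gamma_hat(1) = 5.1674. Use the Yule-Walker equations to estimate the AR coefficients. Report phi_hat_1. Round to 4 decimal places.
\hat\phi_{1} = 0.7510

The Yule-Walker equations for an AR(p) process read, in matrix form,
  Gamma_p phi = r_p,   with   (Gamma_p)_{ij} = gamma(|i - j|),
                       (r_p)_i = gamma(i),   i,j = 1..p.
Substitute the sample gammas (Toeplitz matrix and right-hand side of size 1):
  Gamma_p = [[6.8807]]
  r_p     = [5.1674]
With p = 1 this is the single equation gamma(0) phi_1 = gamma(1):
  phi_hat_1 = gamma(1) / gamma(0) = 5.1674 / 6.8807 = 0.7510.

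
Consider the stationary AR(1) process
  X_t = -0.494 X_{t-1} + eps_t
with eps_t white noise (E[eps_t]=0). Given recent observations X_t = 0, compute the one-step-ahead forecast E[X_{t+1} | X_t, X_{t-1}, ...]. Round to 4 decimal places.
E[X_{t+1} \mid \mathcal F_t] = 0.0000

For an AR(p) model X_t = c + sum_i phi_i X_{t-i} + eps_t, the
one-step-ahead conditional mean is
  E[X_{t+1} | X_t, ...] = c + sum_i phi_i X_{t+1-i}.
Substitute known values:
  E[X_{t+1} | ...] = (-0.494) * (0)
                   = 0.0000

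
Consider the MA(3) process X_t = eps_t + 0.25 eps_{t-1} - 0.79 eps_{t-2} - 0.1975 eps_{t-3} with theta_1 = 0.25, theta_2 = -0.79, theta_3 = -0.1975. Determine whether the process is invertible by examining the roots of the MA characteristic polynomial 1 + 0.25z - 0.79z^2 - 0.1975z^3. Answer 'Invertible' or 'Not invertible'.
\text{Invertible}

The MA(q) characteristic polynomial is P(z) = 1 + 0.25z - 0.79z^2 - 0.1975z^3.
Invertibility requires all roots to lie outside the unit circle, i.e. |z| > 1 for every root.
Degree 3: look for a simple real root z0 first, then factor out (1 - z/z0) and solve the remaining quadratic.
Testing z0 = -4: P(-4) = 1 + (0.25)(-4) + (-0.79)(-4)^2 + (-0.1975)(-4)^3
  = 1 + (-1) + (-12.64) + (12.64) = 0.  So z_0 = -4 is a root, |z_0| = 4.
Divide out the factor (1 + 0.25 z) = (1 - z/z0) (since 1/z0 = -0.25):
  P(z) = (1 + 0.25 z)(1 + (0) z + (-0.79) z^2)
  [check: z-coef 0 - (-0.25) = 0.25; z^2-coef -0.79 - (-0.25)(0) = -0.79; z^3-coef -(-0.25)(-0.79) = -0.1975.]
Remaining roots from the quadratic factor 1 + (0) z + (-0.79) z^2:
  Set 1 + (0) z + (-0.79) z^2 = 0, i.e. a z^2 + b z + c = 0 with a = -0.79, b = 0, c = 1.
  Discriminant D = b^2 - 4ac = (0)^2 - 4*(-0.79)*1 = 0 - (-3.16) = 3.16.
  D >= 0, so the roots are real: z = (-b +/- sqrt(D)) / (2a) = (0 +/- 1.777639) / (-1.58).
    z_1 = (0 + 1.777639) / (-1.58) = -1.1251,   |z_1| = 1.1251.
    z_2 = (0 - 1.777639) / (-1.58) = 1.1251,   |z_2| = 1.1251.
Moduli of all roots: 4.0000, 1.1251, 1.1251.
All moduli strictly greater than 1? Yes.
Verdict: Invertible.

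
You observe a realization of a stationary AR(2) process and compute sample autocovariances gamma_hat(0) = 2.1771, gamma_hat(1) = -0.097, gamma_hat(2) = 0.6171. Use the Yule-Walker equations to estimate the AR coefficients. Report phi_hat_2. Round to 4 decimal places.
\hat\phi_{2} = 0.2820

The Yule-Walker equations for an AR(p) process read, in matrix form,
  Gamma_p phi = r_p,   with   (Gamma_p)_{ij} = gamma(|i - j|),
                       (r_p)_i = gamma(i),   i,j = 1..p.
Substitute the sample gammas (Toeplitz matrix and right-hand side of size 2):
  Gamma_p = [[2.1771, -0.097], [-0.097, 2.1771]]
  r_p     = [-0.097, 0.6171]
Written out:
  2.1771 phi_1 - 0.097 phi_2 = -0.097
  -0.097 phi_1 + 2.1771 phi_2 = 0.6171
Solve by Cramer's rule:
  det = gamma(0)^2 - gamma(1)^2 = (2.1771)^2 - (-0.097)^2 = 4.73976441 - 0.009409 = 4.73035541
  phi_hat_1 = [gamma(1) gamma(0) - gamma(1) gamma(2)] / det = [(-0.097)(2.1771) - (-0.097)(0.6171)] / 4.73035541 = -0.15132 / 4.73035541 = -0.032
  phi_hat_2 = [gamma(0) gamma(2) - gamma(1)^2] / det = [(2.1771)(0.6171) - (-0.097)^2] / 4.73035541 = 1.33407941 / 4.73035541 = 0.282
So phi_hat = [-0.0320, 0.2820].
Therefore phi_hat_2 = 0.2820.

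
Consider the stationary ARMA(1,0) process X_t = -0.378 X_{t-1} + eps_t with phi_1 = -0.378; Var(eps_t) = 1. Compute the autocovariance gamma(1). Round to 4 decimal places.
\gamma(1) = -0.4410

Multiply the model equation by X_{t-k} and take expectations. With theta_0 = psi_0 = 1 and psi_j the MA(infinity) weights, this gives
  gamma(k) - sum_i phi_i gamma(k-i) = c_k,
  c_k = sigma^2 * sum_{j=k..q} theta_j psi_{j-k}   (c_k = 0 for k > q),
using gamma(-m) = gamma(m).
Pure AR (q = 0): c_0 = sigma^2 = 1, c_k = 0 for k >= 1.
Equations for k = 0 and k = 1 (AR order 1):
  gamma(0) = phi_1 gamma(1) + c_0
  gamma(1) = phi_1 gamma(0) + c_1
Substituting the second into the first: gamma(0) (1 - phi_1^2) = c_0 + phi_1 c_1, so
  gamma(0) = c_0 / (1 - phi_1^2) = 1 / (1 - (-0.378)^2) = 1 / 0.857116 = 1.166703.
  gamma(1) = phi_1 gamma(0) = (-0.378)(1.166703) = -0.441014.
Therefore gamma(1) = -0.4410 (to 4 decimal places).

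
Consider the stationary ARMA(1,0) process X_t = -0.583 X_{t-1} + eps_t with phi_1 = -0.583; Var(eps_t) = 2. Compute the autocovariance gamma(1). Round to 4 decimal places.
\gamma(1) = -1.7664

Multiply the model equation by X_{t-k} and take expectations. With theta_0 = psi_0 = 1 and psi_j the MA(infinity) weights, this gives
  gamma(k) - sum_i phi_i gamma(k-i) = c_k,
  c_k = sigma^2 * sum_{j=k..q} theta_j psi_{j-k}   (c_k = 0 for k > q),
using gamma(-m) = gamma(m).
Pure AR (q = 0): c_0 = sigma^2 = 2, c_k = 0 for k >= 1.
Equations for k = 0 and k = 1 (AR order 1):
  gamma(0) = phi_1 gamma(1) + c_0
  gamma(1) = phi_1 gamma(0) + c_1
Substituting the second into the first: gamma(0) (1 - phi_1^2) = c_0 + phi_1 c_1, so
  gamma(0) = c_0 / (1 - phi_1^2) = 2 / (1 - (-0.583)^2) = 2 / 0.660111 = 3.029793.
  gamma(1) = phi_1 gamma(0) = (-0.583)(3.029793) = -1.76637.
Therefore gamma(1) = -1.7664 (to 4 decimal places).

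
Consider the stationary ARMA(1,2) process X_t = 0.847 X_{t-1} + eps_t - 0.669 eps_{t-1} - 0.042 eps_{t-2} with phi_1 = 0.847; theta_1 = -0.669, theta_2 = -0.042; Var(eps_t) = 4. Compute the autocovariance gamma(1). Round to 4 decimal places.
\gamma(1) = 0.9313

Multiply the model equation by X_{t-k} and take expectations. With theta_0 = psi_0 = 1 and psi_j the MA(infinity) weights, this gives
  gamma(k) - sum_i phi_i gamma(k-i) = c_k,
  c_k = sigma^2 * sum_{j=k..q} theta_j psi_{j-k}   (c_k = 0 for k > q),
using gamma(-m) = gamma(m).
psi-weights needed (psi_j = theta_j + sum_i phi_i psi_{j-i}):
  psi_1 = theta_1 + phi_1 = -0.669 + (0.847) = 0.178
  psi_2 = theta_2 + phi_1 psi_1 = -0.042 + (0.847)(0.178) = 0.108766
Right-hand sides:
  c_0 = sigma^2 (1 + theta_1 psi_1 + theta_2 psi_2) = 4 * (1 + (-0.669)(0.178) + (-0.042)(0.108766)) = 4 * 0.87635 = 3.505399
  c_1 = sigma^2 (theta_1 + theta_2 psi_1) = 4 * (-0.669 + (-0.042)(0.178)) = -2.705904
  c_2 = sigma^2 theta_2 = 4 * (-0.042) = -0.168
Equations for k = 0 and k = 1 (AR order 1):
  gamma(0) = phi_1 gamma(1) + c_0
  gamma(1) = phi_1 gamma(0) + c_1
Substituting the second into the first: gamma(0) (1 - phi_1^2) = c_0 + phi_1 c_1, so
  gamma(0) = (c_0 + phi_1 c_1) / (1 - phi_1^2) = (3.505399 + (0.847)(-2.705904)) / (1 - (0.847)^2) = 1.213499 / 0.282591 = 4.294187.
  gamma(1) = phi_1 gamma(0) + c_1 = (0.847)(4.294187) + (-2.705904) = 0.931272.
Therefore gamma(1) = 0.9313 (to 4 decimal places).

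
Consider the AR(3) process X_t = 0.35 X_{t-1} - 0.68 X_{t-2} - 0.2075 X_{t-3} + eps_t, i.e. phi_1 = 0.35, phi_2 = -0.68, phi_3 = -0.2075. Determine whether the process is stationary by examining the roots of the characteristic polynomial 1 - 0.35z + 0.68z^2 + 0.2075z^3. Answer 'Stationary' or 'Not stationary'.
\text{Stationary}

The AR(p) characteristic polynomial is P(z) = 1 - 0.35z + 0.68z^2 + 0.2075z^3.
Stationarity requires all roots to lie outside the unit circle, i.e. |z| > 1 for every root.
Degree 3: look for a simple real root z0 first, then factor out (1 - z/z0) and solve the remaining quadratic.
Testing z0 = -4: P(-4) = 1 + (-0.35)(-4) + (0.68)(-4)^2 + (0.2075)(-4)^3
  = 1 + (1.4) + (10.88) + (-13.28) = 0.  So z_0 = -4 is a root, |z_0| = 4.
Divide out the factor (1 + 0.25 z) = (1 - z/z0) (since 1/z0 = -0.25):
  P(z) = (1 + 0.25 z)(1 + (-0.6) z + (0.83) z^2)
  [check: z-coef -0.6 - (-0.25) = -0.35; z^2-coef 0.83 - (-0.25)(-0.6) = 0.68; z^3-coef -(-0.25)(0.83) = 0.2075.]
Remaining roots from the quadratic factor 1 + (-0.6) z + (0.83) z^2:
  Set 1 + (-0.6) z + (0.83) z^2 = 0, i.e. a z^2 + b z + c = 0 with a = 0.83, b = -0.6, c = 1.
  Discriminant D = b^2 - 4ac = (-0.6)^2 - 4*(0.83)*1 = 0.36 - (3.32) = -2.96.
  D < 0, so the roots are the complex-conjugate pair z = (-b +/- i sqrt(-D)) / (2a) = 0.3614 +/- 1.0364i.
  For a conjugate pair |z|^2 = z * conj(z) = (product of roots) = c/a = 1/(0.83) = 1.204819, so |z| = sqrt(1.204819) = 1.0976 for both roots.
Moduli of all roots: 4.0000, 1.0976, 1.0976.
All moduli strictly greater than 1? Yes.
Verdict: Stationary.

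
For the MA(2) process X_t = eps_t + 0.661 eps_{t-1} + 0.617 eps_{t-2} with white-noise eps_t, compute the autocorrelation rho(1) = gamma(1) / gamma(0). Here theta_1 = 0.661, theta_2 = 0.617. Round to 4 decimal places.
\rho(1) = 0.5880

For an MA(q) process with theta_0 = 1, the autocovariance is
  gamma(k) = sigma^2 * sum_{i=0..q-k} theta_i * theta_{i+k},
and rho(k) = gamma(k) / gamma(0). Sigma^2 cancels.
  numerator   = (1)*(0.661) + (0.661)*(0.617) = 1.068837.
  denominator = (1)^2 + (0.661)^2 + (0.617)^2 = 1.81761.
  rho(1) = 1.068837 / 1.81761 = 0.5880.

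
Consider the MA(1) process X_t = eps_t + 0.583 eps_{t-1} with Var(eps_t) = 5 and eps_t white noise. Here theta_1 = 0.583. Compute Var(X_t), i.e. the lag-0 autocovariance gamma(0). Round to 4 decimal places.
\gamma(0) = 6.6994

For an MA(q) process X_t = eps_t + sum_i theta_i eps_{t-i} with
Var(eps_t) = sigma^2, the variance is
  gamma(0) = sigma^2 * (1 + sum_i theta_i^2).
  sum_i theta_i^2 = (0.583)^2 = 0.339889.
  gamma(0) = 5 * (1 + 0.339889) = 5 * 1.339889 = 6.699445, which rounds to 6.6994.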